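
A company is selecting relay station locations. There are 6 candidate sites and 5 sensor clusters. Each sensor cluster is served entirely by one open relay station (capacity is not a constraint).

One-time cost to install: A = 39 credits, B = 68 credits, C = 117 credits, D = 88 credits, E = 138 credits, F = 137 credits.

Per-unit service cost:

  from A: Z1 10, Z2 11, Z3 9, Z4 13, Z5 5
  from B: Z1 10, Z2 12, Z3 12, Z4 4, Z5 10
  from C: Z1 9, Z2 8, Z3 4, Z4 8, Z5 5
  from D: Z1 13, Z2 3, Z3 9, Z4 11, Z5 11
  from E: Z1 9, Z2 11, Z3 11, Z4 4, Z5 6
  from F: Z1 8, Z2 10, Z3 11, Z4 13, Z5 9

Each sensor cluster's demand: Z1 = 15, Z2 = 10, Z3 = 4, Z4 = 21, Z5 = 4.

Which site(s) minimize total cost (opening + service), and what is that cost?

Open B and D; minimum total cost 496.

For any fixed open set, each sensor cluster goes to its cheapest open site; total = fixed + service.
{B, D}: Z1→B 10·15=150, Z2→D 3·10=30, Z3→D 9·4=36, Z4→B 4·21=84, Z5→B 10·4=40. Service 340; fixed 156; total 496.
{A, B}: Z1→A 10·15=150, Z2→A 11·10=110, Z3→A 9·4=36, Z4→B 4·21=84, Z5→A 5·4=20. Service 400; fixed 107; total 507.
{B}: service 442 + fixed 68 = 510
{A, B, C, D, E, F}: service 270 + fixed 587 = 857
No other subset beats 496.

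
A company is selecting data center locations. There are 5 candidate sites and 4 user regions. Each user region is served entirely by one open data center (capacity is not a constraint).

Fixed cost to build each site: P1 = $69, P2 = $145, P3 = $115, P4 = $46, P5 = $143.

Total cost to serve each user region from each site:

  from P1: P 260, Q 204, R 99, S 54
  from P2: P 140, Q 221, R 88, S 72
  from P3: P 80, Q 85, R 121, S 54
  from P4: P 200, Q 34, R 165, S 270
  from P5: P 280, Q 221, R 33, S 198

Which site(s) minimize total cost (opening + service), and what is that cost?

For any fixed open set, each user region goes to its cheapest open site; total = fixed + service.
{P3, P4}: P→P3 80, Q→P4 34, R→P3 121, S→P3 54. Service 289; fixed 161; total 450.
{P3}: service 340 + fixed 115 = 455
{P1, P3, P4}: service 267 + fixed 230 = 497
{P1, P2, P3, P4, P5}: service 201 + fixed 518 = 719
No other subset beats 450.

Open P3 and P4; minimum total cost 450.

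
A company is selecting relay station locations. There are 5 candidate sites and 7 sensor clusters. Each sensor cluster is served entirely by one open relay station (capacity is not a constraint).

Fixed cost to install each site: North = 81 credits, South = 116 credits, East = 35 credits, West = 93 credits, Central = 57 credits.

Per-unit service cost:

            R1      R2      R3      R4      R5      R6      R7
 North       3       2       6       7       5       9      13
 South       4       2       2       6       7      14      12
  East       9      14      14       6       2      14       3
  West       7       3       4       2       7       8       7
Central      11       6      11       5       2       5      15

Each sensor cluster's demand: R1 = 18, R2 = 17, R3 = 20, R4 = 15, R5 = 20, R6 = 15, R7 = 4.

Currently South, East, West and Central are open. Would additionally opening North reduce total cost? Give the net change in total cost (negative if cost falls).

No — net change +63 (cost rises by 63).

Current service cost with {South, East, West, Central}: 303.
Adding North: each sensor cluster re-picks its cheapest; new service cost 285, saving 18.
Extra fixed cost: 81. Net change = 81 − 18 = 63.
(Totals: 604 → 667.)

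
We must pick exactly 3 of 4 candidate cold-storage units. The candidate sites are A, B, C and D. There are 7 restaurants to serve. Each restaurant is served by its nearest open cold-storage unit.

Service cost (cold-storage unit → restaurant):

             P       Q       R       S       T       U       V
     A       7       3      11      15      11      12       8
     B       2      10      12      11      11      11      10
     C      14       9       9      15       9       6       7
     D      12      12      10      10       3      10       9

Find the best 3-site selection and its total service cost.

Choose A, C and D; total service cost 45.

With exactly 3 open, each restaurant uses its cheapest among the chosen.
{A, C, D}: P→A 7, Q→A 3, R→C 9, S→D 10, T→D 3, U→C 6, V→C 7. Service cost 45.
{A, B, D}: service cost 46
{B, C, D}: service cost 46
Among all 4 size-3 choices, {A, C, D} is lowest.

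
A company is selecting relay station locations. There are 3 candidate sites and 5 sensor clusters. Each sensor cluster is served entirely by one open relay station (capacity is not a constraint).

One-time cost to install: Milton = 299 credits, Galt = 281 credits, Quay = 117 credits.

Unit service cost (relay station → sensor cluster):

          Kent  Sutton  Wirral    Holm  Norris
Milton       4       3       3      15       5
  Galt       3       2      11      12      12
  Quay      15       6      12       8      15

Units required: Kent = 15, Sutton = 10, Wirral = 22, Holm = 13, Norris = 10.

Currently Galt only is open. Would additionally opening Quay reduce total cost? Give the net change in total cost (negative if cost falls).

Current service cost with {Galt}: 583.
Adding Quay: each sensor cluster re-picks its cheapest; new service cost 531, saving 52.
Extra fixed cost: 117. Net change = 117 − 52 = 65.
(Totals: 864 → 929.)

No — net change +65 (cost rises by 65).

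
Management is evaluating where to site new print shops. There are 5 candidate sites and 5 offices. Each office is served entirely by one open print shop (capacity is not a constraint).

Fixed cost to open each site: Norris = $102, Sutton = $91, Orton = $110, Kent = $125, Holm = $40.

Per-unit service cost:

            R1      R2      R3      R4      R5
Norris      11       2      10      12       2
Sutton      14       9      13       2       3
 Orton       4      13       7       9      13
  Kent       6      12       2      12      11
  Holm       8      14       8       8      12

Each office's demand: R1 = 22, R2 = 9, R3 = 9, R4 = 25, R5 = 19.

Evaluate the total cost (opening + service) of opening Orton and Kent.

Each office is assigned to its cheapest site among the open ones.
{Orton, Kent}: R1→Orton 4·22=88, R2→Kent 12·9=108, R3→Kent 2·9=18, R4→Orton 9·25=225, R5→Kent 11·19=209. Service 648; fixed 235; total 883.

Total cost: 883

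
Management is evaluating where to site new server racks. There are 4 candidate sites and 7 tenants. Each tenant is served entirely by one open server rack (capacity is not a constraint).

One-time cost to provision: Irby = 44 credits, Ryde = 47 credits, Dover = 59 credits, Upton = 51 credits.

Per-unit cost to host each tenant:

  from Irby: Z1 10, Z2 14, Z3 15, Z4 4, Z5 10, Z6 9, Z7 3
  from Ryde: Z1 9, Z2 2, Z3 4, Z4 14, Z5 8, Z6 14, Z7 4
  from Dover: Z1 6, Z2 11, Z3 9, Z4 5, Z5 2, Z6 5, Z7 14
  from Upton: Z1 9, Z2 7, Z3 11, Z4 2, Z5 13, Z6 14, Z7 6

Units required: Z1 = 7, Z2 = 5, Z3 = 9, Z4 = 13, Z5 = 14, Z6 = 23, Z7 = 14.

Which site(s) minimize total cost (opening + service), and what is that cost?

For any fixed open set, each tenant goes to its cheapest open site; total = fixed + service.
{Ryde, Dover}: Z1→Dover 6·7=42, Z2→Ryde 2·5=10, Z3→Ryde 4·9=36, Z4→Dover 5·13=65, Z5→Dover 2·14=28, Z6→Dover 5·23=115, Z7→Ryde 4·14=56. Service 352; fixed 106; total 458.
{Ryde, Dover, Upton}: service 313 + fixed 157 = 470
{Irby, Ryde, Dover}: service 325 + fixed 150 = 475
{Irby, Ryde, Dover, Upton}: Z1→Dover 6·7=42, Z2→Ryde 2·5=10, Z3→Ryde 4·9=36, Z4→Upton 2·13=26, Z5→Dover 2·14=28, Z6→Dover 5·23=115, Z7→Irby 3·14=42. Service 299; fixed 201; total 500.
No other subset beats 458.

Open Ryde and Dover; minimum total cost 458.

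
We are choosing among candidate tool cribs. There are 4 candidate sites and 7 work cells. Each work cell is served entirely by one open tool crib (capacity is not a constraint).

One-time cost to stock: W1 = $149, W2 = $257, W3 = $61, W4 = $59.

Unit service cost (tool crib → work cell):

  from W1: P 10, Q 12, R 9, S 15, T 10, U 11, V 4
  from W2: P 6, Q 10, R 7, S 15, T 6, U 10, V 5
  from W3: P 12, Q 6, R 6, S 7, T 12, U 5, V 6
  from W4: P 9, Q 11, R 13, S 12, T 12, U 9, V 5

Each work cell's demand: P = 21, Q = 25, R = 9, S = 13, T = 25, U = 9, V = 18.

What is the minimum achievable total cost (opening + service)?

Minimum total cost: 1024

For any fixed open set, each work cell goes to its cheapest open site; total = fixed + service.
{W2, W3}: P→W2 6·21=126, Q→W3 6·25=150, R→W3 6·9=54, S→W3 7·13=91, T→W2 6·25=150, U→W3 5·9=45, V→W2 5·18=90. Service 706; fixed 318; total 1024.
{W3, W4}: P→W4 9·21=189, Q→W3 6·25=150, R→W3 6·9=54, S→W3 7·13=91, T→W3 12·25=300, U→W3 5·9=45, V→W4 5·18=90. Service 919; fixed 120; total 1039.
{W3}: service 1000 + fixed 61 = 1061
{W1, W2, W3, W4}: service 688 + fixed 526 = 1214
No other subset beats 1024.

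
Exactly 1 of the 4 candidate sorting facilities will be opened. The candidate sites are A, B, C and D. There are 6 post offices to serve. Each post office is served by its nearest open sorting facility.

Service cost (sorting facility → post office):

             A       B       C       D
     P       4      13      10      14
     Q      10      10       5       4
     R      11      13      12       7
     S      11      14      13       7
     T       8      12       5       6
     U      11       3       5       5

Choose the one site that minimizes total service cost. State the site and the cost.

Choose D only; total service cost 43.

With exactly 1 open, each post office uses its cheapest among the chosen.
{D}: P→D 14, Q→D 4, R→D 7, S→D 7, T→D 6, U→D 5. Service cost 43.
{C}: service cost 50
{A}: service cost 55
Among all 4 size-1 choices, {D} is lowest.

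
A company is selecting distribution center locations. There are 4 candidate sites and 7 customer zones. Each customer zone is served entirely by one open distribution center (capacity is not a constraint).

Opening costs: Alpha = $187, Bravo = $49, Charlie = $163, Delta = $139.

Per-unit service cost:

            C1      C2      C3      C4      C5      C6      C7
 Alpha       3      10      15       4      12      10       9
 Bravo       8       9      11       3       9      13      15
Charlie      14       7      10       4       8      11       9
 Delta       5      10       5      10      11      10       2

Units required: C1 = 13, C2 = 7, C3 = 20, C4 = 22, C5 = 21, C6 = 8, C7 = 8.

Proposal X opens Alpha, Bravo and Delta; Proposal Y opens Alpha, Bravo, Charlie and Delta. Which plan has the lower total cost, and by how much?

Proposal X is cheaper by 128.

Proposal X: {Alpha, Bravo, Delta}: C1→Alpha 3·13=39, C2→Bravo 9·7=63, C3→Delta 5·20=100, C4→Bravo 3·22=66, C5→Bravo 9·21=189, C6→Alpha 10·8=80, C7→Delta 2·8=16. Service 553; fixed 375; total 928.
Proposal Y: {Alpha, Bravo, Charlie, Delta}: C1→Alpha 3·13=39, C2→Charlie 7·7=49, C3→Delta 5·20=100, C4→Bravo 3·22=66, C5→Charlie 8·21=168, C6→Alpha 10·8=80, C7→Delta 2·8=16. Service 518; fixed 538; total 1056.
Difference: |928 − 1056| = 128.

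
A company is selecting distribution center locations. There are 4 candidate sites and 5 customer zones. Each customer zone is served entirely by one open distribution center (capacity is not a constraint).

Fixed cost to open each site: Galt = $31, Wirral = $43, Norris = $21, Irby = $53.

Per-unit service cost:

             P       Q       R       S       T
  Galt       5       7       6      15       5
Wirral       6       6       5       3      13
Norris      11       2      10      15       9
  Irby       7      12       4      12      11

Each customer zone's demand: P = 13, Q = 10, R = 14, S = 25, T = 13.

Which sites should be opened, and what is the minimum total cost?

Open Galt, Wirral and Norris; minimum total cost 390.

For any fixed open set, each customer zone goes to its cheapest open site; total = fixed + service.
{Galt, Wirral, Norris}: P→Galt 5·13=65, Q→Norris 2·10=20, R→Wirral 5·14=70, S→Wirral 3·25=75, T→Galt 5·13=65. Service 295; fixed 95; total 390.
{Galt, Wirral}: service 335 + fixed 74 = 409
{Wirral, Norris}: service 360 + fixed 64 = 424
{Galt, Wirral, Norris, Irby}: service 281 + fixed 148 = 429
No other subset beats 390.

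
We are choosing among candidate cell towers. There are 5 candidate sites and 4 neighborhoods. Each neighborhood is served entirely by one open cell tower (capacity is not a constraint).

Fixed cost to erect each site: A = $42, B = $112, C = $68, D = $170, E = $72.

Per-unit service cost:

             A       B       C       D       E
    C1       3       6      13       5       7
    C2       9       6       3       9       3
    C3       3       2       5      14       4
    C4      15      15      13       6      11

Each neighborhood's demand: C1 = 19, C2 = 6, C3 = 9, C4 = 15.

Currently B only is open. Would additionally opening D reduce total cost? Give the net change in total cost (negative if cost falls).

Current service cost with {B}: 393.
Adding D: each neighborhood re-picks its cheapest; new service cost 239, saving 154.
Extra fixed cost: 170. Net change = 170 − 154 = 16.
(Totals: 505 → 521.)

No — net change +16 (cost rises by 16).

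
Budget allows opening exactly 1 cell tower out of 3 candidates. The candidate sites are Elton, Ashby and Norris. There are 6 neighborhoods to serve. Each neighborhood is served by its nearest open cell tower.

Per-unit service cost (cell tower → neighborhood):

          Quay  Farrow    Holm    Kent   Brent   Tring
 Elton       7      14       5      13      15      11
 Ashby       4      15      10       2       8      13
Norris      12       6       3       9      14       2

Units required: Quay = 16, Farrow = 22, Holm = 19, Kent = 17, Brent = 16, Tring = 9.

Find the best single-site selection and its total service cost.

Choose Norris only; total service cost 776.

With exactly 1 open, each neighborhood uses its cheapest among the chosen.
{Norris}: Quay→Norris 12·16=192, Farrow→Norris 6·22=132, Holm→Norris 3·19=57, Kent→Norris 9·17=153, Brent→Norris 14·16=224, Tring→Norris 2·9=18. Service cost 776.
{Ashby}: service cost 863
{Elton}: service cost 1075
Among all 3 size-1 choices, {Norris} is lowest.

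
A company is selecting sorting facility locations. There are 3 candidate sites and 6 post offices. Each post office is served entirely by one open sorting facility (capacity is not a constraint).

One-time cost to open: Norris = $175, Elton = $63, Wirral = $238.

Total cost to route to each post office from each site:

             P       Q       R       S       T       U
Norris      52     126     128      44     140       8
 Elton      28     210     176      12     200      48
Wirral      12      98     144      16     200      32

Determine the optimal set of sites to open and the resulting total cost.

For any fixed open set, each post office goes to its cheapest open site; total = fixed + service.
{Norris}: P→Norris 52, Q→Norris 126, R→Norris 128, S→Norris 44, T→Norris 140, U→Norris 8. Service 498; fixed 175; total 673.
{Norris, Elton}: service 442 + fixed 238 = 680
{Elton}: service 674 + fixed 63 = 737
{Norris, Elton, Wirral}: P→Wirral 12, Q→Wirral 98, R→Norris 128, S→Elton 12, T→Norris 140, U→Norris 8. Service 398; fixed 476; total 874.
(All 7 nonempty subsets were checked; Norris only is lowest.)

Open Norris only; minimum total cost 673.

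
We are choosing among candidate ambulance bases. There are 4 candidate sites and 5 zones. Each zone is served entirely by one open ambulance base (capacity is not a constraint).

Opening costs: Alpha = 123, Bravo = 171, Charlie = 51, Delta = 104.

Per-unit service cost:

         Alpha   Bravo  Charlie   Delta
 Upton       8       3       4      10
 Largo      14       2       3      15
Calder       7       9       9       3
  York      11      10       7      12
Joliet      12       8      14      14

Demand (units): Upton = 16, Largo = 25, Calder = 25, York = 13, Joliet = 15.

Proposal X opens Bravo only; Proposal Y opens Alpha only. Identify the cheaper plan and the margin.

Proposal X: {Bravo}: Upton→Bravo 3·16=48, Largo→Bravo 2·25=50, Calder→Bravo 9·25=225, York→Bravo 10·13=130, Joliet→Bravo 8·15=120. Service 573; fixed 171; total 744.
Proposal Y: {Alpha}: Upton→Alpha 8·16=128, Largo→Alpha 14·25=350, Calder→Alpha 7·25=175, York→Alpha 11·13=143, Joliet→Alpha 12·15=180. Service 976; fixed 123; total 1099.
Difference: |744 − 1099| = 355.

Proposal X is cheaper by 355.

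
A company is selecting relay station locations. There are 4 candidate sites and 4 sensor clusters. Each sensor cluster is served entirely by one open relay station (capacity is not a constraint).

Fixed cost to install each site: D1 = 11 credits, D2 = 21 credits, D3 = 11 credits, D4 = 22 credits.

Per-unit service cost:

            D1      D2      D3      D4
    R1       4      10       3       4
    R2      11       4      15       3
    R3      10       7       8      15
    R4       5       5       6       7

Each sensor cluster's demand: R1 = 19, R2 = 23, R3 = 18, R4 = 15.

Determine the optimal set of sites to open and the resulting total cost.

Open D2, D3 and D4; minimum total cost 381.

For any fixed open set, each sensor cluster goes to its cheapest open site; total = fixed + service.
{D2, D3, D4}: R1→D3 3·19=57, R2→D4 3·23=69, R3→D2 7·18=126, R4→D2 5·15=75. Service 327; fixed 54; total 381.
{D2, D3}: service 350 + fixed 32 = 382
{D1, D3, D4}: service 345 + fixed 44 = 389
{D1, D2, D3, D4}: service 327 + fixed 65 = 392
No other subset beats 381.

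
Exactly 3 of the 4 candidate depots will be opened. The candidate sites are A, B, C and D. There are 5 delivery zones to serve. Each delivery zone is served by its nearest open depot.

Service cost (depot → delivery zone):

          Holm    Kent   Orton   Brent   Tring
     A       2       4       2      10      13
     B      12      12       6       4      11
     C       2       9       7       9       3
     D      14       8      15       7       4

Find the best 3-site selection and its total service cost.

Choose A, B and C; total service cost 15.

With exactly 3 open, each delivery zone uses its cheapest among the chosen.
{A, B, C}: Holm→A 2, Kent→A 4, Orton→A 2, Brent→B 4, Tring→C 3. Service cost 15.
{A, B, D}: service cost 16
{A, C, D}: service cost 18
Among all 4 size-3 choices, {A, B, C} is lowest.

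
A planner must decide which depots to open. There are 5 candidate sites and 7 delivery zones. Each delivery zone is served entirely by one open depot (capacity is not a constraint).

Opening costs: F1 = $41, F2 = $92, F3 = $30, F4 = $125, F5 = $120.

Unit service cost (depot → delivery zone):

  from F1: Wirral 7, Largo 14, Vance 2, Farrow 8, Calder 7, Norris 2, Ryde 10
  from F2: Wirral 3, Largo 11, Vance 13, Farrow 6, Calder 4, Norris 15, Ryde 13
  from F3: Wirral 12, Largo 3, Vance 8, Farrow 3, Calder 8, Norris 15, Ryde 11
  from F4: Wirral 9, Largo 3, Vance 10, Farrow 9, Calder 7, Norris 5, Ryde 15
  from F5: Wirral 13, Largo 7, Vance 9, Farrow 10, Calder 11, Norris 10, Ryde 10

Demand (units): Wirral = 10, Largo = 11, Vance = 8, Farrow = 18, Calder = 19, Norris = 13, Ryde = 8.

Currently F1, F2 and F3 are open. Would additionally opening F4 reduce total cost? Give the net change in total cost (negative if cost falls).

Current service cost with {F1, F2, F3}: 315.
Adding F4: each delivery zone re-picks its cheapest; new service cost 315, saving 0.
Extra fixed cost: 125. Net change = 125 − 0 = 125.
(Totals: 478 → 603.)

No — net change +125 (cost rises by 125).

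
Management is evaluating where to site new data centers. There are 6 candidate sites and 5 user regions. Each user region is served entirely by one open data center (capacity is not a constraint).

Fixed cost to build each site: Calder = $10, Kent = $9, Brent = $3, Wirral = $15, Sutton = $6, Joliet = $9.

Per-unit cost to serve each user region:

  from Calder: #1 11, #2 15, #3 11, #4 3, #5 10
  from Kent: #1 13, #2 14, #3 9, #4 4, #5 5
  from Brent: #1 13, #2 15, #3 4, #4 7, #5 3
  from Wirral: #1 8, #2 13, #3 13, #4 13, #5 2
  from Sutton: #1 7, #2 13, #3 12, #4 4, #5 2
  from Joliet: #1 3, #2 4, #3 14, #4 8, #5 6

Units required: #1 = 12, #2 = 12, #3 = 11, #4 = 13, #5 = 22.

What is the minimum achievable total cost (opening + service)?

Minimum total cost: 239

For any fixed open set, each user region goes to its cheapest open site; total = fixed + service.
{Calder, Brent, Sutton, Joliet}: #1→Joliet 3·12=36, #2→Joliet 4·12=48, #3→Brent 4·11=44, #4→Calder 3·13=39, #5→Sutton 2·22=44. Service 211; fixed 28; total 239.
{Brent, Sutton, Joliet}: service 224 + fixed 18 = 242
{Calder, Kent, Brent, Sutton, Joliet}: service 211 + fixed 37 = 248
{Calder, Kent, Brent, Wirral, Sutton, Joliet}: service 211 + fixed 52 = 263
No other subset beats 239.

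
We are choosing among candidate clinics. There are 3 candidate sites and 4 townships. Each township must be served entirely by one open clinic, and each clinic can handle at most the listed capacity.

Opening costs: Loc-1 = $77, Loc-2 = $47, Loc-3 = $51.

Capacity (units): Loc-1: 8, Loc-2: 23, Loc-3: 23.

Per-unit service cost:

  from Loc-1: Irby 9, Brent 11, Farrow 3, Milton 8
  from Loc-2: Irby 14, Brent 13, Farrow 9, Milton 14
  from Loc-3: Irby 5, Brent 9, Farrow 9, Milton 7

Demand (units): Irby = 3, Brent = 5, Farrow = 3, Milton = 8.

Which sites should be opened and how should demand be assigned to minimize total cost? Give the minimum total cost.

Open {Loc-3}: Irby→Loc-3 5·3=15, Brent→Loc-3 9·5=45, Farrow→Loc-3 9·3=27, Milton→Loc-3 7·8=56.
Loads: Loc-3 carries 19/23. Service 143; fixed 51; total 194.
Next best feasible plan costs 241.

Minimum total cost: 194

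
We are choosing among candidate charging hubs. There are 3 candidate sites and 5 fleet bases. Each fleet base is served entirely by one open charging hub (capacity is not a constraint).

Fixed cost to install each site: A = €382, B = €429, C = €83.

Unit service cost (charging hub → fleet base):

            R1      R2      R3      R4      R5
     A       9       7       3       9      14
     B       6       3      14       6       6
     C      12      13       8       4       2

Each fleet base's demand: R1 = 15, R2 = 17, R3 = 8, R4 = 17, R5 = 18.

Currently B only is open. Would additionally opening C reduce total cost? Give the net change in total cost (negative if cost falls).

Yes — net change −71 (cost falls by 71).

Current service cost with {B}: 463.
Adding C: each fleet base re-picks its cheapest; new service cost 309, saving 154.
Extra fixed cost: 83. Net change = 83 − 154 = -71.
(Totals: 892 → 821.)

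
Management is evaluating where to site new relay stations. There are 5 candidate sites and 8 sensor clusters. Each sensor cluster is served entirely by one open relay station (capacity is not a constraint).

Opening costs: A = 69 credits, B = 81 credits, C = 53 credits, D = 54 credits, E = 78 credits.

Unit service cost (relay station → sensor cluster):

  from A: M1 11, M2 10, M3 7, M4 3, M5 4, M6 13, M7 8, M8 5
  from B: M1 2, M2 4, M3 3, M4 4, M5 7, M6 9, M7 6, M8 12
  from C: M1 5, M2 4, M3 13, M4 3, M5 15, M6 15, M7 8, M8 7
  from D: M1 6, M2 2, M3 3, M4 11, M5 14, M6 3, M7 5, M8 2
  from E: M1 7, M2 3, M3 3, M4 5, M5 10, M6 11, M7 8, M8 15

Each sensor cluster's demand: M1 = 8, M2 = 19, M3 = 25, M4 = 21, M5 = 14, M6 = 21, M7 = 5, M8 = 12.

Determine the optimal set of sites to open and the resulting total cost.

For any fixed open set, each sensor cluster goes to its cheapest open site; total = fixed + service.
{A, D}: M1→D 6·8=48, M2→D 2·19=38, M3→D 3·25=75, M4→A 3·21=63, M5→A 4·14=56, M6→D 3·21=63, M7→D 5·5=25, M8→D 2·12=24. Service 392; fixed 123; total 515.
{B, D}: service 423 + fixed 135 = 558
{A, C, D}: service 384 + fixed 176 = 560
{A, B, C, D, E}: service 360 + fixed 335 = 695
No other subset beats 515.

Open A and D; minimum total cost 515.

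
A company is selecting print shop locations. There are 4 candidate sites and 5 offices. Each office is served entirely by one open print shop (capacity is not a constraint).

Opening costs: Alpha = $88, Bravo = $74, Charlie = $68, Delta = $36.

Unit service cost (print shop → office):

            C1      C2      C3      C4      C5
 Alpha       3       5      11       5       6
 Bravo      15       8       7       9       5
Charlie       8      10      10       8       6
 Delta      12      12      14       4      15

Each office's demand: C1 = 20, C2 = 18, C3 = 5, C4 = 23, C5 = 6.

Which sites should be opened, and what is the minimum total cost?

For any fixed open set, each office goes to its cheapest open site; total = fixed + service.
{Alpha}: C1→Alpha 3·20=60, C2→Alpha 5·18=90, C3→Alpha 11·5=55, C4→Alpha 5·23=115, C5→Alpha 6·6=36. Service 356; fixed 88; total 444.
{Alpha, Delta}: C1→Alpha 3·20=60, C2→Alpha 5·18=90, C3→Alpha 11·5=55, C4→Delta 4·23=92, C5→Alpha 6·6=36. Service 333; fixed 124; total 457.
{Alpha, Bravo}: C1→Alpha 3·20=60, C2→Alpha 5·18=90, C3→Bravo 7·5=35, C4→Alpha 5·23=115, C5→Bravo 5·6=30. Service 330; fixed 162; total 492.
{Alpha, Bravo, Charlie, Delta}: service 307 + fixed 266 = 573
(All 15 nonempty subsets were checked; Alpha only is lowest.)

Open Alpha only; minimum total cost 444.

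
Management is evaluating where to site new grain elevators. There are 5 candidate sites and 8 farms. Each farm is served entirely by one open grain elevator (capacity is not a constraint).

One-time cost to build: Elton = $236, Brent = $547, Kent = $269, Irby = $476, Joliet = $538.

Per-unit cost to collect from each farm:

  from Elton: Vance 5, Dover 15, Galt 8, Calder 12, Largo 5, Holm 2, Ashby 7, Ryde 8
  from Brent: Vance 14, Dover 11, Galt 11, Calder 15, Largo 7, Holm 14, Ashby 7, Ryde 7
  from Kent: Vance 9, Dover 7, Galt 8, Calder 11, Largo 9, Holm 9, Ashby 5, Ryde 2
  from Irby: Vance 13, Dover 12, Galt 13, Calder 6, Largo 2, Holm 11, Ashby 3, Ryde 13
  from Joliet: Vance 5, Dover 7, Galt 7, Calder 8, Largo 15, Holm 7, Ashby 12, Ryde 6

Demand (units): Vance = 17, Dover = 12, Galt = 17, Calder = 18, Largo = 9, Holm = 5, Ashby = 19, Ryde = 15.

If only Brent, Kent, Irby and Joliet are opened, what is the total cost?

Total cost: 2366

Each farm is assigned to its cheapest site among the open ones.
{Brent, Kent, Irby, Joliet}: Vance→Joliet 5·17=85, Dover→Kent 7·12=84, Galt→Joliet 7·17=119, Calder→Irby 6·18=108, Largo→Irby 2·9=18, Holm→Joliet 7·5=35, Ashby→Irby 3·19=57, Ryde→Kent 2·15=30. Service 536; fixed 1830; total 2366.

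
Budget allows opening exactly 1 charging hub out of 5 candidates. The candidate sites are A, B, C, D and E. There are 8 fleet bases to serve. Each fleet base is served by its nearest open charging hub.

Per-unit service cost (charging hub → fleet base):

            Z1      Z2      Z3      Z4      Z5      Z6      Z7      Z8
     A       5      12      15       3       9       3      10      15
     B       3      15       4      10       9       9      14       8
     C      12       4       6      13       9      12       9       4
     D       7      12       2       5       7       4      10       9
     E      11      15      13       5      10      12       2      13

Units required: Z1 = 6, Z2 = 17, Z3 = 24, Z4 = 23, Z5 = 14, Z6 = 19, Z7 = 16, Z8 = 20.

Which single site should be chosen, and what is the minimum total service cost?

Choose D only; total service cost 923.

With exactly 1 open, each fleet base uses its cheapest among the chosen.
{D}: Z1→D 7·6=42, Z2→D 12·17=204, Z3→D 2·24=48, Z4→D 5·23=115, Z5→D 7·14=98, Z6→D 4·19=76, Z7→D 10·16=160, Z8→D 9·20=180. Service cost 923.
{C}: service cost 1161
{B}: service cost 1280
Among all 5 size-1 choices, {D} is lowest.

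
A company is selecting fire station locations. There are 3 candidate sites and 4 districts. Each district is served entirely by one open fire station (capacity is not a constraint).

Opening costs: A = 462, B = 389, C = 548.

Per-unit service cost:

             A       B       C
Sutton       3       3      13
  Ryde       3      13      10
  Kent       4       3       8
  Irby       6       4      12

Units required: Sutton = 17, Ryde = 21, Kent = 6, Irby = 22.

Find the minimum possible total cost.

Minimum total cost: 732

For any fixed open set, each district goes to its cheapest open site; total = fixed + service.
{A}: Sutton→A 3·17=51, Ryde→A 3·21=63, Kent→A 4·6=24, Irby→A 6·22=132. Service 270; fixed 462; total 732.
{B}: service 430 + fixed 389 = 819
{A, B}: Sutton→A 3·17=51, Ryde→A 3·21=63, Kent→B 3·6=18, Irby→B 4·22=88. Service 220; fixed 851; total 1071.
{A, B, C}: service 220 + fixed 1399 = 1619
(All 7 nonempty subsets were checked; A only is lowest.)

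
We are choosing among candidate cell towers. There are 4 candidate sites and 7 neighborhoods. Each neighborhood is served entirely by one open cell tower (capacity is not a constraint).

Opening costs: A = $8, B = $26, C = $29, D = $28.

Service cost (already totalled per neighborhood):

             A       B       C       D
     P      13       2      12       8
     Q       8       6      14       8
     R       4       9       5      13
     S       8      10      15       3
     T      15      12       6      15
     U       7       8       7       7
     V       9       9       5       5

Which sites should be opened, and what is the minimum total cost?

For any fixed open set, each neighborhood goes to its cheapest open site; total = fixed + service.
{A}: P→A 13, Q→A 8, R→A 4, S→A 8, T→A 15, U→A 7, V→A 9. Service 64; fixed 8; total 72.
{A, B}: P→B 2, Q→B 6, R→A 4, S→A 8, T→B 12, U→A 7, V→A 9. Service 48; fixed 34; total 82.
{B}: P→B 2, Q→B 6, R→B 9, S→B 10, T→B 12, U→B 8, V→B 9. Service 56; fixed 26; total 82.
{A, B, C, D}: P→B 2, Q→B 6, R→A 4, S→D 3, T→C 6, U→A 7, V→C 5. Service 33; fixed 91; total 124.
No other subset beats 72.

Open A only; minimum total cost 72.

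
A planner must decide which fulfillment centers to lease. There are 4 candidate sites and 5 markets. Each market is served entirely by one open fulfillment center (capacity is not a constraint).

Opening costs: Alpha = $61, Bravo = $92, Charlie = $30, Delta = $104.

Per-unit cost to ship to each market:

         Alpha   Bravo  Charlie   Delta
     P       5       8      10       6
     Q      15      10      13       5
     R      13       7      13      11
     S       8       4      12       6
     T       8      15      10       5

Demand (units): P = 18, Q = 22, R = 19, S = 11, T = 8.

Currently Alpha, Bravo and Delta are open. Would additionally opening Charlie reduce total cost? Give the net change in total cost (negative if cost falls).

No — net change +30 (cost rises by 30).

Current service cost with {Alpha, Bravo, Delta}: 417.
Adding Charlie: each market re-picks its cheapest; new service cost 417, saving 0.
Extra fixed cost: 30. Net change = 30 − 0 = 30.
(Totals: 674 → 704.)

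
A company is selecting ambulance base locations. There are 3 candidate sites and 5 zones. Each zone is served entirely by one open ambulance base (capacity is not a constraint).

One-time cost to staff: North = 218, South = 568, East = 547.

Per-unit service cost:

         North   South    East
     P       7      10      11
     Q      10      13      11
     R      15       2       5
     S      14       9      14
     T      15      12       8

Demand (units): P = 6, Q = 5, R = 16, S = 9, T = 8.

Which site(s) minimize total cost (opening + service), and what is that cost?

For any fixed open set, each zone goes to its cheapest open site; total = fixed + service.
{North}: P→North 7·6=42, Q→North 10·5=50, R→North 15·16=240, S→North 14·9=126, T→North 15·8=120. Service 578; fixed 218; total 796.
{South}: P→South 10·6=60, Q→South 13·5=65, R→South 2·16=32, S→South 9·9=81, T→South 12·8=96. Service 334; fixed 568; total 902.
{East}: service 391 + fixed 547 = 938
{North, South, East}: P→North 7·6=42, Q→North 10·5=50, R→South 2·16=32, S→South 9·9=81, T→East 8·8=64. Service 269; fixed 1333; total 1602.
(All 7 nonempty subsets were checked; North only is lowest.)

Open North only; minimum total cost 796.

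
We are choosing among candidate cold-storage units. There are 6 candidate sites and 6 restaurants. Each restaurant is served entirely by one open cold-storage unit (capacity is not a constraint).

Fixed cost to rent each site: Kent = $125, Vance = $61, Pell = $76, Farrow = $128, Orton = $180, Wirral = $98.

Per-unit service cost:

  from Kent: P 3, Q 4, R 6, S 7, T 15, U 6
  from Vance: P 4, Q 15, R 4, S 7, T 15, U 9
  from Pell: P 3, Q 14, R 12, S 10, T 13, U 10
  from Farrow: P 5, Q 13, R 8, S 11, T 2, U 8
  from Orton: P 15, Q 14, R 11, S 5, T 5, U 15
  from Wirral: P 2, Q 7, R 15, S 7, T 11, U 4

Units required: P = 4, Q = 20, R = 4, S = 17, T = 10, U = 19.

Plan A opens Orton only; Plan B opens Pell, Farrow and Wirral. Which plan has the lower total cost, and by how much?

Plan A: {Orton}: P→Orton 15·4=60, Q→Orton 14·20=280, R→Orton 11·4=44, S→Orton 5·17=85, T→Orton 5·10=50, U→Orton 15·19=285. Service 804; fixed 180; total 984.
Plan B: {Pell, Farrow, Wirral}: P→Wirral 2·4=8, Q→Wirral 7·20=140, R→Farrow 8·4=32, S→Wirral 7·17=119, T→Farrow 2·10=20, U→Wirral 4·19=76. Service 395; fixed 302; total 697.
Difference: |984 − 697| = 287.

Plan B is cheaper by 287.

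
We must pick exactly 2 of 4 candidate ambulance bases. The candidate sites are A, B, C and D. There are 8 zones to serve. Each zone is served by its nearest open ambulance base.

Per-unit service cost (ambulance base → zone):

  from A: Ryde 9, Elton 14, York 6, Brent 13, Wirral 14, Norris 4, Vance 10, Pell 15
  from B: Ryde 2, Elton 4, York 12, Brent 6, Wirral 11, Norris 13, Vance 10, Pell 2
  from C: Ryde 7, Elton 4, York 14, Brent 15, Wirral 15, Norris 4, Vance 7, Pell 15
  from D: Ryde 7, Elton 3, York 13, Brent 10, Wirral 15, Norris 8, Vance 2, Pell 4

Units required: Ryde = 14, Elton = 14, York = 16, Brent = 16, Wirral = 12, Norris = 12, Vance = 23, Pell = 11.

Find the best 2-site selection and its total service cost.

With exactly 2 open, each zone uses its cheapest among the chosen.
{B, D}: Ryde→B 2·14=28, Elton→D 3·14=42, York→B 12·16=192, Brent→B 6·16=96, Wirral→B 11·12=132, Norris→D 8·12=96, Vance→D 2·23=46, Pell→B 2·11=22. Service cost 654.
{A, D}: service cost 702
{A, B}: service cost 708
Among all 6 size-2 choices, {B, D} is lowest.

Choose B and D; total service cost 654.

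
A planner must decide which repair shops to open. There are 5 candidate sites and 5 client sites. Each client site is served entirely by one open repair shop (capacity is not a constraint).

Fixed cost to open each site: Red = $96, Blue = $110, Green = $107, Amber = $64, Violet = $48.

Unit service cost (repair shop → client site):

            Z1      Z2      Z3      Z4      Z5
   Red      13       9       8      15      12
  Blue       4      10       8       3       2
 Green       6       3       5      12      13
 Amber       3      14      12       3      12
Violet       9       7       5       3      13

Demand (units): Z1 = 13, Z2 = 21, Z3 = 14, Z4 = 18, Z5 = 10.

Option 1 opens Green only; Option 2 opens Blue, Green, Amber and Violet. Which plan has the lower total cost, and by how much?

Option 2 is cheaper by 89.

Option 1: {Green}: Z1→Green 6·13=78, Z2→Green 3·21=63, Z3→Green 5·14=70, Z4→Green 12·18=216, Z5→Green 13·10=130. Service 557; fixed 107; total 664.
Option 2: {Blue, Green, Amber, Violet}: Z1→Amber 3·13=39, Z2→Green 3·21=63, Z3→Green 5·14=70, Z4→Blue 3·18=54, Z5→Blue 2·10=20. Service 246; fixed 329; total 575.
Difference: |664 − 575| = 89.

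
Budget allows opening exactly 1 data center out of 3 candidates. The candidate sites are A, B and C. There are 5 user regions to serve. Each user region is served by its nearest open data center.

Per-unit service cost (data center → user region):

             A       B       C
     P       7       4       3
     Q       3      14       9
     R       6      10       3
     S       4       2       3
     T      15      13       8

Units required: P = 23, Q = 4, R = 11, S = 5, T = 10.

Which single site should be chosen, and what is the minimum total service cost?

With exactly 1 open, each user region uses its cheapest among the chosen.
{C}: P→C 3·23=69, Q→C 9·4=36, R→C 3·11=33, S→C 3·5=15, T→C 8·10=80. Service cost 233.
{B}: service cost 398
{A}: service cost 409
Among all 3 size-1 choices, {C} is lowest.

Choose C only; total service cost 233.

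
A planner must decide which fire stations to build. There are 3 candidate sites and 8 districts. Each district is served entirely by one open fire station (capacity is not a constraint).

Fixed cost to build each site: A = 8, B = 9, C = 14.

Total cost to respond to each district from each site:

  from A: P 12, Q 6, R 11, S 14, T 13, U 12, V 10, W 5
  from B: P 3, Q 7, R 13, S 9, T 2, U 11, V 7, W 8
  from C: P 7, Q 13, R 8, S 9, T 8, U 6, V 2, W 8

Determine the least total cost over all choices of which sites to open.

For any fixed open set, each district goes to its cheapest open site; total = fixed + service.
{B, C}: P→B 3, Q→B 7, R→C 8, S→B 9, T→B 2, U→C 6, V→C 2, W→B 8. Service 45; fixed 23; total 68.
{B}: service 60 + fixed 9 = 69
{A, B}: service 54 + fixed 17 = 71
{A, B, C}: service 41 + fixed 31 = 72
No other subset beats 68.

Minimum total cost: 68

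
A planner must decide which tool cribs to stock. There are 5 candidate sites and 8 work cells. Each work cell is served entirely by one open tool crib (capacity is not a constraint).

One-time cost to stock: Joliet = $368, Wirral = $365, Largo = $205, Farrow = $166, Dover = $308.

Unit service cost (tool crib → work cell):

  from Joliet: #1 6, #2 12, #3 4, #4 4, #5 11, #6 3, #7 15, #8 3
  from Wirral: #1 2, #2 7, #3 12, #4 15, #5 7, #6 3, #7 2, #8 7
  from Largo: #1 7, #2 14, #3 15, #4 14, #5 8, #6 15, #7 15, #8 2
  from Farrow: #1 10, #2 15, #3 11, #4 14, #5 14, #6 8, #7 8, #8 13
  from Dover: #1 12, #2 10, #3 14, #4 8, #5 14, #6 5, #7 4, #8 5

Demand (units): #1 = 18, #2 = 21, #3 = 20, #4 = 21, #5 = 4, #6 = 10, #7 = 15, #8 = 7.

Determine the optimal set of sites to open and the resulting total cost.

Open Joliet and Wirral; minimum total cost 1189.

For any fixed open set, each work cell goes to its cheapest open site; total = fixed + service.
{Joliet, Wirral}: #1→Wirral 2·18=36, #2→Wirral 7·21=147, #3→Joliet 4·20=80, #4→Joliet 4·21=84, #5→Wirral 7·4=28, #6→Joliet 3·10=30, #7→Wirral 2·15=30, #8→Joliet 3·7=21. Service 456; fixed 733; total 1189.
{Joliet}: service 844 + fixed 368 = 1212
{Wirral}: #1→Wirral 2·18=36, #2→Wirral 7·21=147, #3→Wirral 12·20=240, #4→Wirral 15·21=315, #5→Wirral 7·4=28, #6→Wirral 3·10=30, #7→Wirral 2·15=30, #8→Wirral 7·7=49. Service 875; fixed 365; total 1240.
{Joliet, Wirral, Largo, Farrow, Dover}: service 449 + fixed 1412 = 1861
No other subset beats 1189.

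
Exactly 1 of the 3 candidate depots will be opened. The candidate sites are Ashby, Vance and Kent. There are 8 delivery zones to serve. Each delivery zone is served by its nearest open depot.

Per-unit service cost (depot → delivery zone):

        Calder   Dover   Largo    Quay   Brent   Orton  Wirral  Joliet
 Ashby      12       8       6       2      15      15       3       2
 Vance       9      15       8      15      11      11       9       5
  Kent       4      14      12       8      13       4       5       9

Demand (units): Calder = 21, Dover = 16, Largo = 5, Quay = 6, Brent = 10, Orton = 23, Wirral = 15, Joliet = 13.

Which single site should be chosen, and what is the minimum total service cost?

Choose Kent only; total service cost 830.

With exactly 1 open, each delivery zone uses its cheapest among the chosen.
{Kent}: Calder→Kent 4·21=84, Dover→Kent 14·16=224, Largo→Kent 12·5=60, Quay→Kent 8·6=48, Brent→Kent 13·10=130, Orton→Kent 4·23=92, Wirral→Kent 5·15=75, Joliet→Kent 9·13=117. Service cost 830.
{Ashby}: service cost 988
{Vance}: service cost 1122
Among all 3 size-1 choices, {Kent} is lowest.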